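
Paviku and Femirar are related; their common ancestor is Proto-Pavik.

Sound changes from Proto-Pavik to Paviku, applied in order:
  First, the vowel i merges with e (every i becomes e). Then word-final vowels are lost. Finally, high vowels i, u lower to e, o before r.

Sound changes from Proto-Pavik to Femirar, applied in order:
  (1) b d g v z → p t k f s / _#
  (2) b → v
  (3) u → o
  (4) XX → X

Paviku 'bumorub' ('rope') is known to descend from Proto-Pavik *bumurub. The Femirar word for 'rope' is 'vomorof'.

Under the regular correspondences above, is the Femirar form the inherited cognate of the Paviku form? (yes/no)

Derive the expected Femirar reflex of *bumurub:
Femirar: *bumurub > bumurup > vumurup > vomorop  (by final devoicing, unconditioned shift, vowel merger)
The regular Femirar reflex would be 'vomorop', but the attested form is 'vomorof'. The correspondence is irregular, so they are not cognates (the Femirar form has a different source).

no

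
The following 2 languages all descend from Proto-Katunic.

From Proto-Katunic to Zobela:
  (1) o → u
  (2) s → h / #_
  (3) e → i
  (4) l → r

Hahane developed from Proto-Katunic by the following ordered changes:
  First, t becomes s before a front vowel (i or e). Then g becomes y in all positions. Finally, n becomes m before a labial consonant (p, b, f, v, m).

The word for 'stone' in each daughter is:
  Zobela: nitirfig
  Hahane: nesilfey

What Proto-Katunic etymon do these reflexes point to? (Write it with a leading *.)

*netilfeg

Position 3: Zobela has t, Hahane has s. Zobela preserves t here (none of its changes turn any other segment into t), so the proto-segment is *t.
Position 5: Zobela has r, Hahane has l. Hahane preserves l here (none of its changes turn any other segment into l), so the proto-segment is *l.
Position 7: Zobela has i, Hahane has e. Hahane preserves e here (none of its changes turn any other segment into e), so the proto-segment is *e.
This points to *netilfeg. Verify forward in each daughter:
Zobela: start from *netilfeg.
  rule 1: no change — netilfeg
  rule 2: no change — netilfeg
  rule 3 (vowel merger): netilfeg → nitilfig
  rule 4 (unconditioned shift): nitilfig → nitirfig
  ⇒ Zobela nitirfig
Hahane: *netilfeg > nesilfeg > nesilfey  (by palatalisation, unconditioned shift)
No other proto-form is consistent with every reflex, so the reconstruction is *netilfeg.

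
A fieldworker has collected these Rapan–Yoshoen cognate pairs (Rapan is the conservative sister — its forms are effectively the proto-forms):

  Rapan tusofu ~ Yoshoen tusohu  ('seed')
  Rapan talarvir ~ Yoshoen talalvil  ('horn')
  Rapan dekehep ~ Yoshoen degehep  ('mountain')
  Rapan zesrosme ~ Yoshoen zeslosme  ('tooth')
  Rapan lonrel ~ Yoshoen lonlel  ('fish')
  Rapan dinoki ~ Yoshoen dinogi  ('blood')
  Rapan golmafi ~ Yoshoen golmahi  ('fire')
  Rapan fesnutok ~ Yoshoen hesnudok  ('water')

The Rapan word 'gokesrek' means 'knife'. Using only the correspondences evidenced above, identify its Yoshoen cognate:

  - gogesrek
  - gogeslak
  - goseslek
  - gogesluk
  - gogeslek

gogeslek

dekehep ~ degehep — Rapan k corresponds to Yoshoen g between vowels (before a front vowel).
lonrel ~ lonlel — Rapan r corresponds to Yoshoen l after a consonant, before a front vowel.
Applying these to Rapan 'gokesrek':
  gokesrek → gogesrek   (k→g between vowels (before a front vowel))
  gogesrek → gogeslek   (r→l after a consonant, before a front vowel)
So the Yoshoen cognate is 'gogeslek'.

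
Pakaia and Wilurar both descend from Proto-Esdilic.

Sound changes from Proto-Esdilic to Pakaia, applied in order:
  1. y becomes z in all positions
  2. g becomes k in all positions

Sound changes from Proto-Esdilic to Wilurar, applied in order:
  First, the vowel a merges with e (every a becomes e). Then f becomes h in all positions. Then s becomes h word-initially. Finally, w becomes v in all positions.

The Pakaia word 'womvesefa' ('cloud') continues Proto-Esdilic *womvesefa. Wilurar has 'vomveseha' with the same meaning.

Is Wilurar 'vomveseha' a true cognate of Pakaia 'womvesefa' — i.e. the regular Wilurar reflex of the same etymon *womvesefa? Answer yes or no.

Derive the expected Wilurar reflex of *womvesefa:
Wilurar: *womvesefa
  womvesefa → womvesefe   [vowel merger]
  womvesefe → womvesehe   [unconditioned shift]
  womvesehe (rule 3 does not apply)
  womvesehe → vomvesehe   [unconditioned shift]
  giving Wilurar vomvesehe.
The regular Wilurar reflex would be 'vomvesehe', but the attested form is 'vomveseha'. The correspondence is irregular, so they are not cognates (the Wilurar form has a different source).

no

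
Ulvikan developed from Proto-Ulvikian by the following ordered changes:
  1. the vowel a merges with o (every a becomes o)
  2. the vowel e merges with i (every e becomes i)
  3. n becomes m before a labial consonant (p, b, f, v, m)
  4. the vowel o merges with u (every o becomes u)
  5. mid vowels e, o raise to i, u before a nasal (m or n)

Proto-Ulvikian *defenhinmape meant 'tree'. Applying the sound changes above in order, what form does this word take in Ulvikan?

Ulvikan: start from *defenhinmape.
  rule 1 (vowel merger): defenhinmape → defenhinmope
  rule 2 (vowel merger): defenhinmope → difinhinmopi
  rule 3 (nasal place assimilation): difinhinmopi → difinhimmopi
  rule 4 (vowel merger): difinhimmopi → difinhimmupi
  rule 5: no change — difinhimmupi
  ⇒ Ulvikan difinhimmupi

difinhimmupi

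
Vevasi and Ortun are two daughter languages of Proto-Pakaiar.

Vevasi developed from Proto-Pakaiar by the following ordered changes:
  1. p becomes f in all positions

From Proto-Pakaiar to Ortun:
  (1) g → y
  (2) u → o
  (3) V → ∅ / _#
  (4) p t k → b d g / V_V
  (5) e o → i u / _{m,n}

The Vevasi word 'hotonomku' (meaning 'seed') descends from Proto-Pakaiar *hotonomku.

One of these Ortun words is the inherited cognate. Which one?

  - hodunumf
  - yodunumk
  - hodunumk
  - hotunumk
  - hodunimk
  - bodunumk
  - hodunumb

Ortun: *hotonomku
  hotonomku (rule 1 does not apply)
  hotonomku → hotonomko   [vowel merger]
  hotonomko → hotonomk   [apocope]
  hotonomk → hodonomk   [intervocalic voicing]
  hodonomk → hodunumk   [pre-nasal raising]
  giving Ortun hodunumk.

hodunumk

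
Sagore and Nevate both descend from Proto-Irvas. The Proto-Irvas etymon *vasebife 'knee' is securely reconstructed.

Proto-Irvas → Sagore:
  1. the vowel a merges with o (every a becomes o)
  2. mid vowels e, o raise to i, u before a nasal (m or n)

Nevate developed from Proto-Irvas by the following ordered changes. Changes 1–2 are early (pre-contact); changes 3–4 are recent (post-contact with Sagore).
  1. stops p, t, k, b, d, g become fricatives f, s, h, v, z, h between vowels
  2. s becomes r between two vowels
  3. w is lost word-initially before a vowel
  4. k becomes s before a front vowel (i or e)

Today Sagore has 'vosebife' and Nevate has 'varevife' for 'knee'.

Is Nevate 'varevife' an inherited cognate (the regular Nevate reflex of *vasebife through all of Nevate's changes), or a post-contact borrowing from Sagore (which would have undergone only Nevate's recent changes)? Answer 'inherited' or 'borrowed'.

inherited

If inherited, *vasebife would pass through all of Nevate's changes:
Nevate: start from *vasebife.
  rule 1 (intervocalic lenition): vasebife → vasevife
  rule 2 (rhotacism): vasevife → varevife
  rule 3: no change — varevife
  rule 4: no change — varevife
  ⇒ Nevate varevife
If borrowed from Sagore 'vosebife' after the early changes, it would undergo only the recent ones:
  rule 3 (glide loss): no change (vosebife)
  rule 4 (palatalisation): no change (vosebife)
  ⇒ as a loan: vosebife
Nevate 'varevife' matches the inherited outcome exactly, so it is an inherited cognate, not a loan.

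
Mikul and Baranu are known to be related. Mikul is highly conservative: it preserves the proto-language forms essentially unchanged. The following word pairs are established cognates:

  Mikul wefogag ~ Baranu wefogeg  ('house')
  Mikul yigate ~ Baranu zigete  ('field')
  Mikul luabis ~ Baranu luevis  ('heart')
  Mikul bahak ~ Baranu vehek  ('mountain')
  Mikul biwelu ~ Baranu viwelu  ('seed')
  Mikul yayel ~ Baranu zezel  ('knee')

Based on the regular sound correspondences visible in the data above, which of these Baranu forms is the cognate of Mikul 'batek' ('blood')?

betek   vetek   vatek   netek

vetek

bahak ~ vehek — Mikul b corresponds to Baranu v word-initially before a back vowel.
wefogag ~ wefogeg, yigate ~ zigete — Mikul a corresponds to Baranu e after a consonant, before a consonant other than r, m, n, p, b, f, v.
Applying these to Mikul 'batek':
  batek → vatek   (b→v word-initially before a back vowel)
  vatek → vetek   (a→e after a consonant, before a consonant other than r, m, n, p, b, f, v)
So the Baranu cognate is 'vetek'.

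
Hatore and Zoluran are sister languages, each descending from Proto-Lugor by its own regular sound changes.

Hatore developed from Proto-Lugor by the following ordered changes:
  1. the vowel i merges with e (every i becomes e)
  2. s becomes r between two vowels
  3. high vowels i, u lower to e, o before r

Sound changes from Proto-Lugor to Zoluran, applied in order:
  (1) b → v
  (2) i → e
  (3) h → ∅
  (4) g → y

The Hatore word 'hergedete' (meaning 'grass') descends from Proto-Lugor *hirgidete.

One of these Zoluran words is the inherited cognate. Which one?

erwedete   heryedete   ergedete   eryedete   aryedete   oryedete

Zoluran: *hirgidete
  hirgidete (rule 1 does not apply)
  hirgidete → hergedete   [vowel merger]
  hergedete → ergedete   [h-loss]
  ergedete → eryedete   [unconditioned shift]
  giving Zoluran eryedete.
Among the options, 'eryedete' alone shows every Zoluran change applied in order.

eryedete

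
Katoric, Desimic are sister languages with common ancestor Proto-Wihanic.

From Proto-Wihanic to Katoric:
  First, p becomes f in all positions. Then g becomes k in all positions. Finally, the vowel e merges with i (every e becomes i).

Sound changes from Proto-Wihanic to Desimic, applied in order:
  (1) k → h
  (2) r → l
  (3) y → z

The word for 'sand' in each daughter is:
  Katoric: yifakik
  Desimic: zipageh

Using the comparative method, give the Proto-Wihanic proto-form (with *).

*yipagek

Position 1: Katoric has y, Desimic has z. Katoric preserves y here (none of its changes turn any other segment into y), so the proto-segment is *y.
Position 5: Katoric has k, Desimic has g. Desimic preserves g here (none of its changes turn any other segment into g), so the proto-segment is *g.
Position 7: Katoric has k, Desimic has h. Taking the neighbouring segments as reconstructed: Katoric k could go back to *k or *g; Desimic h could go back to *k or *h — the one source consistent with every daughter is *k.
Continuing position by position gives *yipagek; check it forward:
Katoric: *yipagek > yifagek > yifakek > yifakik  (by unconditioned shift, unconditioned shift, vowel merger)
Desimic: *yipagek
  yipagek → yipageh   [unconditioned shift]
  yipageh (rule 2 does not apply)
  yipageh → zipageh   [unconditioned shift]
  giving Desimic zipageh.
Only *yipagek yields all of Katoric yifakik, Desimic zipageh.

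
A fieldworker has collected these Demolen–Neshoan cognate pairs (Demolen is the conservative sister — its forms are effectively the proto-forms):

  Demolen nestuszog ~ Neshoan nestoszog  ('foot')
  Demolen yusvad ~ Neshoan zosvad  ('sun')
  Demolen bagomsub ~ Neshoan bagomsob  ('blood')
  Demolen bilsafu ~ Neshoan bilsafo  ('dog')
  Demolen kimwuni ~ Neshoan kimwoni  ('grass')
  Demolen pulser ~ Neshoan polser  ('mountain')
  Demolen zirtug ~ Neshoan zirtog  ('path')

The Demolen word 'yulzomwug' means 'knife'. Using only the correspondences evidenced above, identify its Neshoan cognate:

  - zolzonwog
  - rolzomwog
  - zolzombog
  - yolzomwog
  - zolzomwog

zolzomwog

yusvad ~ zosvad — Demolen y corresponds to Neshoan z word-initially before a back vowel.
nestuszog ~ nestoszog, yusvad ~ zosvad — Demolen u corresponds to Neshoan o after a consonant, before a consonant other than r, m, n, p, b, f, v.
Applying these to Demolen 'yulzomwug':
  yulzomwug → zulzomwug   (y→z word-initially before a back vowel)
  zulzomwug → zolzomwug   (u→o after a consonant, before a consonant other than r, m, n, p, b, f, v)
  zolzomwug → zolzomwog   (u→o after a consonant, before a consonant other than r, m, n, p, b, f, v)
So the Neshoan cognate is 'zolzomwog'.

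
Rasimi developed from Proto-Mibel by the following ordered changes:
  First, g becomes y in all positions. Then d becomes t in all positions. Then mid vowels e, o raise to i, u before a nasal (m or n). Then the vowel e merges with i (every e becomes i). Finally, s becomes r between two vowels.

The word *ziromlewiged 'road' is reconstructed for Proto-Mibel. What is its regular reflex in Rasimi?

zirumliwiyit

Rasimi: start from *ziromlewiged.
  rule 1 (unconditioned shift): ziromlewiged → ziromlewiyed
  rule 2 (unconditioned shift): ziromlewiyed → ziromlewiyet
  rule 3 (pre-nasal raising): ziromlewiyet → zirumlewiyet
  rule 4 (vowel merger): zirumlewiyet → zirumliwiyit
  rule 5: no change — zirumliwiyit
  ⇒ Rasimi zirumliwiyit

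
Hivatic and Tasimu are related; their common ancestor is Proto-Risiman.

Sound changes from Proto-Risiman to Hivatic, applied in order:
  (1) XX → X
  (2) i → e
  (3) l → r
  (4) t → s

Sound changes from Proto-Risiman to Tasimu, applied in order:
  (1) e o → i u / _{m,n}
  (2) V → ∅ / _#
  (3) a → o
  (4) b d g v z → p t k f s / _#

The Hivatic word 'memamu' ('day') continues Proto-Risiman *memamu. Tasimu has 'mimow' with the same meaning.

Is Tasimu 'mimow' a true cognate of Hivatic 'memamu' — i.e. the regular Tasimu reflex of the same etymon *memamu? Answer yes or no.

Derive the expected Tasimu reflex of *memamu:
Tasimu: *memamu
  memamu → mimamu   [pre-nasal raising]
  mimamu → mimam   [apocope]
  mimam → mimom   [vowel merger]
  mimom (rule 4 does not apply)
  giving Tasimu mimom.
The regular Tasimu reflex would be 'mimom', but the attested form is 'mimow'. The correspondence is irregular, so they are not cognates (the Tasimu form has a different source).

no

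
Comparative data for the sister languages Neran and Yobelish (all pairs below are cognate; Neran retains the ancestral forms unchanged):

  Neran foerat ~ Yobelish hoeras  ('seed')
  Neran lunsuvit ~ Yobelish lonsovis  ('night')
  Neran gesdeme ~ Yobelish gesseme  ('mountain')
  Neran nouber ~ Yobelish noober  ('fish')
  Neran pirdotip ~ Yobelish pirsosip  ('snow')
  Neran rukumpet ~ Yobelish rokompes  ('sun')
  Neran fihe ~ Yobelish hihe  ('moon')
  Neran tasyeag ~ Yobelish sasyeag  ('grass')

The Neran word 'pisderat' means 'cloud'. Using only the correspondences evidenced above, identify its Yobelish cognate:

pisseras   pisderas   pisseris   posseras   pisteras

gesdeme ~ gesseme — Neran d corresponds to Yobelish s after a consonant, before a front vowel.
foerat ~ hoeras, lunsuvit ~ lonsovis — Neran t corresponds to Yobelish s word-finally.
Applying these to Neran 'pisderat':
  pisderat → pisserat   (d→s after a consonant, before a front vowel)
  pisserat → pisseras   (t→s word-finally)
So the Yobelish cognate is 'pisseras'.

pisseras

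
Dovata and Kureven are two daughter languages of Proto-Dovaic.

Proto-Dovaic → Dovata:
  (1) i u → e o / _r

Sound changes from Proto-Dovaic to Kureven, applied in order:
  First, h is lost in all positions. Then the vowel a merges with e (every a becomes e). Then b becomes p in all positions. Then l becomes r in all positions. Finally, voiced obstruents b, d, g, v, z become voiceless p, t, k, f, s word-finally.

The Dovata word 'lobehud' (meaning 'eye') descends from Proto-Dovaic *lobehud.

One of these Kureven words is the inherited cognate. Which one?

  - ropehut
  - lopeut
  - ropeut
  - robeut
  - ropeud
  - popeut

Kureven: start from *lobehud.
  rule 1 (h-loss): lobehud → lobeud
  rule 2: no change — lobeud
  rule 3 (unconditioned shift): lobeud → lopeud
  rule 4 (unconditioned shift): lopeud → ropeud
  rule 5 (final devoicing): ropeud → ropeut
  ⇒ Kureven ropeut

ropeut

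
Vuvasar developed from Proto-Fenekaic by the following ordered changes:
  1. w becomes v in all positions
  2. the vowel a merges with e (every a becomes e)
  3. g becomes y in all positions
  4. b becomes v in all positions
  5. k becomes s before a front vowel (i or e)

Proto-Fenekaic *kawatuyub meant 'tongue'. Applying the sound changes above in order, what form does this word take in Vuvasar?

sevetuyuv

Vuvasar: *kawatuyub
  kawatuyub → kavatuyub   [unconditioned shift]
  kavatuyub → kevetuyub   [vowel merger]
  kevetuyub (rule 3 does not apply)
  kevetuyub → kevetuyuv   [unconditioned shift]
  kevetuyuv → sevetuyuv   [palatalisation]
  giving Vuvasar sevetuyuv.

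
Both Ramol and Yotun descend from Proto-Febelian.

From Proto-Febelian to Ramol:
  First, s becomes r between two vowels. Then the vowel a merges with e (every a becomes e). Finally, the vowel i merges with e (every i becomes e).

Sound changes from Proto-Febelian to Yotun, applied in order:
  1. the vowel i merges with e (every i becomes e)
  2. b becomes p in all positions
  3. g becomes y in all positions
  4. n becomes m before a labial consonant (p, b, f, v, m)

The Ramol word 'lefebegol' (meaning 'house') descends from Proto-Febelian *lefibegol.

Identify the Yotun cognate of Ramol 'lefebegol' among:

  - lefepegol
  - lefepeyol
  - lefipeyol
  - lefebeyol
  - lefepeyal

Yotun: *lefibegol
  lefibegol → lefebegol   [vowel merger]
  lefebegol → lefepegol   [unconditioned shift]
  lefepegol → lefepeyol   [unconditioned shift]
  lefepeyol (rule 4 does not apply)
  giving Yotun lefepeyol.
Only 'lefepeyol' matches the regular Yotun development of *lefibegol.

lefepeyol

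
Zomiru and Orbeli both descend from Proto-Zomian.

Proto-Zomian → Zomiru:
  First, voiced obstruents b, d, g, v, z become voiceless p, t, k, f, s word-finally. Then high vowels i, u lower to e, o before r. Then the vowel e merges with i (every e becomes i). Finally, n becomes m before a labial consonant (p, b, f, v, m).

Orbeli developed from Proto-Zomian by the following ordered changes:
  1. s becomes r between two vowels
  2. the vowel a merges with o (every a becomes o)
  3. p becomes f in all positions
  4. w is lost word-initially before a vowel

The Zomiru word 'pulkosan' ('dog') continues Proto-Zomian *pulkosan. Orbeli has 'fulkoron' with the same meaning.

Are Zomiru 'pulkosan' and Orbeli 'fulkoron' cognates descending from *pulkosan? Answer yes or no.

Derive the expected Orbeli reflex of *pulkosan:
Orbeli: start from *pulkosan.
  rule 1 (rhotacism): pulkosan → pulkoran
  rule 2 (vowel merger): pulkoran → pulkoron
  rule 3 (unconditioned shift): pulkoron → fulkoron
  rule 4: no change — fulkoron
  ⇒ Orbeli fulkoron
Orbeli 'fulkoron' matches the regular reflex exactly, so the pair is cognate.

yes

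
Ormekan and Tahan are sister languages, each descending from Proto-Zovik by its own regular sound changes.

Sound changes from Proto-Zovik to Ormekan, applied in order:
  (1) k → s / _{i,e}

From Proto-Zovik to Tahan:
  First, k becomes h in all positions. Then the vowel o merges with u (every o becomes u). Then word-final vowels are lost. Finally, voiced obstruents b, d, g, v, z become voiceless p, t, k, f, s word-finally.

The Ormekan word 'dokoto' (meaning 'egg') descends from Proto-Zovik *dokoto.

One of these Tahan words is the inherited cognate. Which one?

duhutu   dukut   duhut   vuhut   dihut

Tahan: *dokoto
  dokoto → dohoto   [unconditioned shift]
  dohoto → duhutu   [vowel merger]
  duhutu → duhut   [apocope]
  duhut (rule 4 does not apply)
  giving Tahan duhut.
Only 'duhut' matches the regular Tahan development of *dokoto.

duhut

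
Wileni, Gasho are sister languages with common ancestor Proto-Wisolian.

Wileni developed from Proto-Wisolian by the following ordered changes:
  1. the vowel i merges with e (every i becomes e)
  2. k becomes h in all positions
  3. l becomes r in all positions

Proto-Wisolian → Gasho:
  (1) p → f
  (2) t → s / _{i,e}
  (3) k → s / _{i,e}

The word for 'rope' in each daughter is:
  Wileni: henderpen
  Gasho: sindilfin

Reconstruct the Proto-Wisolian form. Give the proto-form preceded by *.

Position 7: Wileni has p, Gasho has f. Wileni preserves p here (none of its changes turn any other segment into p), so the proto-segment is *p.
Position 6: Wileni has r, Gasho has l. Gasho preserves l here (none of its changes turn any other segment into l), so the proto-segment is *l.
Position 1: Wileni has h, Gasho has s. Taking the neighbouring segments as reconstructed: Wileni h could go back to *k or *h; Gasho s could go back to *t or *k or *s — the one source consistent with every daughter is *k.
This points to *kindilpin. Verify forward in each daughter:
Wileni: start from *kindilpin.
  rule 1 (vowel merger): kindilpin → kendelpen
  rule 2 (unconditioned shift): kendelpen → hendelpen
  rule 3 (unconditioned shift): hendelpen → henderpen
  ⇒ Wileni henderpen
Gasho: start from *kindilpin.
  rule 1 (unconditioned shift): kindilpin → kindilfin
  rule 2: no change — kindilfin
  rule 3 (palatalisation): kindilfin → sindilfin
  ⇒ Gasho sindilfin
*kindilpin is the unique common source.

*kindilpin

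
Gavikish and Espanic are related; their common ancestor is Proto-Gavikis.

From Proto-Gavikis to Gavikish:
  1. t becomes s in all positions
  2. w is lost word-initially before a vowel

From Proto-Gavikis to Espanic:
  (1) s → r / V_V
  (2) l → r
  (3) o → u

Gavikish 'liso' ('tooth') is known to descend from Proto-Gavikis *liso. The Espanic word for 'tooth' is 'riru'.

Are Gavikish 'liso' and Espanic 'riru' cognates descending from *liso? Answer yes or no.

Derive the expected Espanic reflex of *liso:
Espanic: start from *liso.
  rule 1 (rhotacism): liso → liro
  rule 2 (unconditioned shift): liro → riro
  rule 3 (vowel merger): riro → riru
  ⇒ Espanic riru
Espanic 'riru' matches the regular reflex exactly, so the pair is cognate.

yes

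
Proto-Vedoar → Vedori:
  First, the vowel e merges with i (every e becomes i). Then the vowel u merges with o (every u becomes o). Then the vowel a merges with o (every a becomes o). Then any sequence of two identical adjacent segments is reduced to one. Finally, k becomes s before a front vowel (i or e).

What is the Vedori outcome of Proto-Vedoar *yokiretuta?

Vedori: *yokiretuta > yokirituta > yokiritota > yokiritoto > yosiritoto  (by vowel merger, vowel merger, vowel merger, palatalisation)

yosiritoto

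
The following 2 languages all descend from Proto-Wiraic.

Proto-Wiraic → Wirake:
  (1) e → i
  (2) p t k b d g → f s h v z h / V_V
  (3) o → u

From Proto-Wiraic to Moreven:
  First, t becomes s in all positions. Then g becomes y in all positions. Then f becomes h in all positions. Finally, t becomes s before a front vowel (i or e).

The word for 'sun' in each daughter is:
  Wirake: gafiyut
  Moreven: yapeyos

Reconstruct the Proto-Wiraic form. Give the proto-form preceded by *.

*gapeyot

Position 1: Wirake has g, Moreven has y. Wirake preserves g here (none of its changes turn any other segment into g), so the proto-segment is *g.
Position 6: Wirake has u, Moreven has o. Moreven preserves o here (none of its changes turn any other segment into o), so the proto-segment is *o.
Position 7: Wirake has t, Moreven has s. Wirake preserves t here (none of its changes turn any other segment into t), so the proto-segment is *t.
Verify the candidate proto-form against each daughter:
Wirake: *gapeyot > gapiyot > gafiyot > gafiyut  (by vowel merger, intervocalic lenition, vowel merger)
Moreven: *gapeyot
  gapeyot → gapeyos   [unconditioned shift]
  gapeyos → yapeyos   [unconditioned shift]
  yapeyos (rule 3 does not apply)
  yapeyos (rule 4 does not apply)
  giving Moreven yapeyos.
*gapeyot is the unique common source.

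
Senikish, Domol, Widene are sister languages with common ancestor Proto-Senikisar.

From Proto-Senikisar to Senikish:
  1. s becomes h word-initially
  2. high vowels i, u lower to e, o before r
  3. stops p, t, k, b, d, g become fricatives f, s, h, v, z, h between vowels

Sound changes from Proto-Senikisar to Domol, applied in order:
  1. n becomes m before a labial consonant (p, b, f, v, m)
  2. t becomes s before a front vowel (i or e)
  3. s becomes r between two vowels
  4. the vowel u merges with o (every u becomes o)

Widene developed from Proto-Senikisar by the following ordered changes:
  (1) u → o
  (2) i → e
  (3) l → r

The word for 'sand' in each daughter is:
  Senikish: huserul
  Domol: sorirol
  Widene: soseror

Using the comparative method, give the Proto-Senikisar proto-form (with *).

*susirul

Position 2: Senikish has u, Domol has o, Widene has o. Senikish preserves u here (none of its changes turn any other segment into u), so the proto-segment is *u.
Position 4: Senikish has e, Domol has i, Widene has e. Domol preserves i here (none of its changes turn any other segment into i), so the proto-segment is *i.
Position 7: Senikish has l, Domol has l, Widene has r. Senikish preserves l here (none of its changes turn any other segment into l), so the proto-segment is *l.
Verify the candidate proto-form against each daughter:
Senikish: *susirul > husirul > huserul  (by debuccalisation, pre-rhotic lowering)
Domol: *susirul > surirul > sorirol  (by rhotacism, vowel merger)
Widene: *susirul
  susirul → sosirol   [vowel merger]
  sosirol → soserol   [vowel merger]
  soserol → soseror   [unconditioned shift]
  giving Widene soseror.
No other proto-form is consistent with every reflex, so the reconstruction is *susirul.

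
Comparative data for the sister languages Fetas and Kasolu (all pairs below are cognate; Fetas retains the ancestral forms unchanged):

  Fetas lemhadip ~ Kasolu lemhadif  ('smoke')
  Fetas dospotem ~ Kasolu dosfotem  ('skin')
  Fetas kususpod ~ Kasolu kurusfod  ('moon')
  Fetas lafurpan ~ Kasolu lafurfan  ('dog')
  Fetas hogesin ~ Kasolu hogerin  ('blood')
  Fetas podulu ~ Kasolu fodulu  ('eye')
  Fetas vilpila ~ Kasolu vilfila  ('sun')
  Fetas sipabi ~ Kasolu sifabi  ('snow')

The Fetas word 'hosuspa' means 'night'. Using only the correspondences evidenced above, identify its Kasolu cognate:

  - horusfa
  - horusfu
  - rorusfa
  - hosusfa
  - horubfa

horusfa

kususpod ~ kurusfod — Fetas s corresponds to Kasolu r between vowels (before a back vowel).
lafurpan ~ lafurfan — Fetas p corresponds to Kasolu f after a consonant, before a back vowel.
Applying these to Fetas 'hosuspa':
  hosuspa → horuspa   (s→r between vowels (before a back vowel))
  horuspa → horusfa   (p→f after a consonant, before a back vowel)
So the Kasolu cognate is 'horusfa'.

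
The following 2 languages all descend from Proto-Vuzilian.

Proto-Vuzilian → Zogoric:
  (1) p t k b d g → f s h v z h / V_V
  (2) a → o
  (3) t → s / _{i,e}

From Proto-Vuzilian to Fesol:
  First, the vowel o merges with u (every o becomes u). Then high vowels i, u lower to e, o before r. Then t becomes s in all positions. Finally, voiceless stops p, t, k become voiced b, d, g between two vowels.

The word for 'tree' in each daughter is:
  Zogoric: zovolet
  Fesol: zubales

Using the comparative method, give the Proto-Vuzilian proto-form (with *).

Position 3: Zogoric has v, Fesol has b. Taking the neighbouring segments as reconstructed: Zogoric v could go back to *b or *v; Fesol b could go back to *p or *b — the one source consistent with every daughter is *b.
Position 2: Zogoric has o, Fesol has u. Taking the neighbouring segments as reconstructed: Zogoric o could go back to *a or *o; Fesol u could go back to *o or *u — the one source consistent with every daughter is *o.
This points to *zobalet. Verify forward in each daughter:
Zogoric: start from *zobalet.
  rule 1 (intervocalic lenition): zobalet → zovalet
  rule 2 (vowel merger): zovalet → zovolet
  rule 3: no change — zovolet
  ⇒ Zogoric zovolet
Fesol: *zobalet
  zobalet → zubalet   [vowel merger]
  zubalet (rule 2 does not apply)
  zubalet → zubales   [unconditioned shift]
  zubales (rule 4 does not apply)
  giving Fesol zubales.
Only *zobalet yields all of Zogoric zovolet, Fesol zubales.

*zobalet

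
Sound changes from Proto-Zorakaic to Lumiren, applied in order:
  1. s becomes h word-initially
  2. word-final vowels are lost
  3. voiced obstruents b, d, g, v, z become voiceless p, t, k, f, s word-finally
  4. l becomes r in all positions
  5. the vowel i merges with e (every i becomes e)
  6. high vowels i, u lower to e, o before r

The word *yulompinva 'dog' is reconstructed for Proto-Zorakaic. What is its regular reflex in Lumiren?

yorompenf

Lumiren: start from *yulompinva.
  rule 1: no change — yulompinva
  rule 2 (apocope): yulompinva → yulompinv
  rule 3 (final devoicing): yulompinv → yulompinf
  rule 4 (unconditioned shift): yulompinf → yurompinf
  rule 5 (vowel merger): yurompinf → yurompenf
  rule 6 (pre-rhotic lowering): yurompenf → yorompenf
  ⇒ Lumiren yorompenf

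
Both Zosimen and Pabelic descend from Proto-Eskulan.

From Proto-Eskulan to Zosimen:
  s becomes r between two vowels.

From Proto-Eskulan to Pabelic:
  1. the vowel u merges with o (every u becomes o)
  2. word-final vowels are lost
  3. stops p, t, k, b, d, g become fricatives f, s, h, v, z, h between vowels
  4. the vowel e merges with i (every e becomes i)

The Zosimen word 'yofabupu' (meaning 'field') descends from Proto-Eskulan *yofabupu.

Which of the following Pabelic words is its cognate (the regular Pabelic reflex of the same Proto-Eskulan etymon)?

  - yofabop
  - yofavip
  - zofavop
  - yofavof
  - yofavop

Pabelic: start from *yofabupu.
  rule 1 (vowel merger): yofabupu → yofabopo
  rule 2 (apocope): yofabopo → yofabop
  rule 3 (intervocalic lenition): yofabop → yofavop
  rule 4: no change — yofavop
  ⇒ Pabelic yofavop
The other candidates each miss or misapply at least one Pabelic change.

yofavop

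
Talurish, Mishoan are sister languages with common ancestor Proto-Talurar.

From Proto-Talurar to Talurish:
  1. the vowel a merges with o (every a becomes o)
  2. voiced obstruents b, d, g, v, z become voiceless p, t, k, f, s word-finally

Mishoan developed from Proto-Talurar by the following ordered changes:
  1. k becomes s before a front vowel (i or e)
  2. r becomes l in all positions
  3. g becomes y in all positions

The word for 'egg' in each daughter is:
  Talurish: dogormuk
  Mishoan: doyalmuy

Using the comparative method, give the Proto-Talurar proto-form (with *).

*dogarmug

Position 8: Talurish has k, Mishoan has y. Taking the neighbouring segments as reconstructed: Talurish k could go back to *k or *g; Mishoan y could go back to *g or *y — the one source consistent with every daughter is *g.
Position 3: Talurish has g, Mishoan has y. Talurish preserves g here (none of its changes turn any other segment into g), so the proto-segment is *g.
Continuing position by position gives *dogarmug; check it forward:
Talurish: *dogarmug > dogormug > dogormuk  (by vowel merger, final devoicing)
Mishoan: *dogarmug > dogalmug > doyalmuy  (by unconditioned shift, unconditioned shift)
No other proto-form is consistent with every reflex, so the reconstruction is *dogarmug.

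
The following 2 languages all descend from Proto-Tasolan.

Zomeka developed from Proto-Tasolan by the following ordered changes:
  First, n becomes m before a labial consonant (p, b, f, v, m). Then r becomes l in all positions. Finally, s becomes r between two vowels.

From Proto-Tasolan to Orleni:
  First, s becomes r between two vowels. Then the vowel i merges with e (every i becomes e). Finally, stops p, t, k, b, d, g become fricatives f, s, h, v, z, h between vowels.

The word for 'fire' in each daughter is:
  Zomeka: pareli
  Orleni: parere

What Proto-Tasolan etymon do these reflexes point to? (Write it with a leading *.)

Position 5: Zomeka has l, Orleni has r. Taking the neighbouring segments as reconstructed: Zomeka l could go back to *l or *r; Orleni r could go back to *s or *r — the one source consistent with every daughter is *r.
Position 6: Zomeka has i, Orleni has e. Zomeka preserves i here (none of its changes turn any other segment into i), so the proto-segment is *i.
The remaining positions agree across the daughters. Check the candidate against every language:
Zomeka: *paseri
  paseri (rule 1 does not apply)
  paseri → paseli   [unconditioned shift]
  paseli → pareli   [rhotacism]
  giving Zomeka pareli.
Orleni: *paseri
  paseri → pareri   [rhotacism]
  pareri → parere   [vowel merger]
  parere (rule 3 does not apply)
  giving Orleni parere.
*paseri is the unique common source.

*paseri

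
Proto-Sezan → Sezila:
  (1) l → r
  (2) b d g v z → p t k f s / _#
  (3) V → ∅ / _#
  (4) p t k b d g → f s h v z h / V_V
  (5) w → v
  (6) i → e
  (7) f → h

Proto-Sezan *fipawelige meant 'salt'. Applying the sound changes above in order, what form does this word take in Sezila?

Sezila: *fipawelige > fipawerige > fipawerig > fifawerig > fifaverig > fefavereg > hehavereg  (by unconditioned shift, apocope, intervocalic lenition, unconditioned shift, vowel merger, unconditioned shift)

hehavereg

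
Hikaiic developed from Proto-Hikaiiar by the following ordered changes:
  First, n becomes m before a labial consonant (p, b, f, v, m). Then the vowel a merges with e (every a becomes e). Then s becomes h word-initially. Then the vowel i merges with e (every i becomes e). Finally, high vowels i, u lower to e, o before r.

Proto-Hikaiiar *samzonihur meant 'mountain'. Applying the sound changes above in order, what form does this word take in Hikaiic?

Hikaiic: *samzonihur
  samzonihur (rule 1 does not apply)
  samzonihur → semzonihur   [vowel merger]
  semzonihur → hemzonihur   [debuccalisation]
  hemzonihur → hemzonehur   [vowel merger]
  hemzonehur → hemzonehor   [pre-rhotic lowering]
  giving Hikaiic hemzonehor.

hemzonehor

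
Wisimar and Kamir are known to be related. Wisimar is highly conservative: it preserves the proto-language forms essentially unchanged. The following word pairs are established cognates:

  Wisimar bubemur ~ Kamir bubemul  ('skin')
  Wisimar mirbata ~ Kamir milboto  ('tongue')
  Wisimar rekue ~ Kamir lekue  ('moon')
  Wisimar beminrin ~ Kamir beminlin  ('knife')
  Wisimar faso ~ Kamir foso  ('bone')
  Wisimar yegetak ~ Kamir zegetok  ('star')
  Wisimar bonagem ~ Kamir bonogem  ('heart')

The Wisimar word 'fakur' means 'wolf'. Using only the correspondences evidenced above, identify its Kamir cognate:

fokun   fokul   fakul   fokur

fokul

mirbata ~ milboto, faso ~ foso — Wisimar a corresponds to Kamir o after a consonant, before a consonant other than r, m, n, p, b, f, v.
bubemur ~ bubemul — Wisimar r corresponds to Kamir l word-finally.
Applying these to Wisimar 'fakur':
  fakur → fokur   (a→o after a consonant, before a consonant other than r, m, n, p, b, f, v)
  fokur → fokul   (r→l word-finally)
So the Kamir cognate is 'fokul'.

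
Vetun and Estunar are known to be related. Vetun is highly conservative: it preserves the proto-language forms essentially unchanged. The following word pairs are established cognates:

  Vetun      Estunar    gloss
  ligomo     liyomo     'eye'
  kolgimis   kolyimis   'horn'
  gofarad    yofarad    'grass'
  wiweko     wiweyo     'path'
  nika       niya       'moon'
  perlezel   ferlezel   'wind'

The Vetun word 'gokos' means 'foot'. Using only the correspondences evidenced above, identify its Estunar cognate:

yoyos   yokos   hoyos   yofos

yoyos

gofarad ~ yofarad — Vetun g corresponds to Estunar y word-initially before a back vowel.
wiweko ~ wiweyo — Vetun k corresponds to Estunar y between vowels (before a back vowel).
Applying these to Vetun 'gokos':
  gokos → yokos   (g→y word-initially before a back vowel)
  yokos → yoyos   (k→y between vowels (before a back vowel))
So the Estunar cognate is 'yoyos'.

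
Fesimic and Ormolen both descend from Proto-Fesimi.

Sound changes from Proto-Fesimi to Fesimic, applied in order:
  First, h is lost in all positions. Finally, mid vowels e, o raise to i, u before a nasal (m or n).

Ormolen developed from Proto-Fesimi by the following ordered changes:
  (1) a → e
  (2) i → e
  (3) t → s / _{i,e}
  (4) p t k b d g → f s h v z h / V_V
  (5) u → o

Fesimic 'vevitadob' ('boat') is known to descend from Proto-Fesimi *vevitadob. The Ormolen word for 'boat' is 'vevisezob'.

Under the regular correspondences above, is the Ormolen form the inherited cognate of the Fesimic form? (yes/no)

Derive the expected Ormolen reflex of *vevitadob:
Ormolen: *vevitadob
  vevitadob → vevitedob   [vowel merger]
  vevitedob → vevetedob   [vowel merger]
  vevetedob → vevesedob   [palatalisation]
  vevesedob → vevesezob   [intervocalic lenition]
  vevesezob (rule 5 does not apply)
  giving Ormolen vevesezob.
The regular Ormolen reflex would be 'vevesezob', but the attested form is 'vevisezob'. The correspondence is irregular, so they are not cognates (the Ormolen form has a different source).

no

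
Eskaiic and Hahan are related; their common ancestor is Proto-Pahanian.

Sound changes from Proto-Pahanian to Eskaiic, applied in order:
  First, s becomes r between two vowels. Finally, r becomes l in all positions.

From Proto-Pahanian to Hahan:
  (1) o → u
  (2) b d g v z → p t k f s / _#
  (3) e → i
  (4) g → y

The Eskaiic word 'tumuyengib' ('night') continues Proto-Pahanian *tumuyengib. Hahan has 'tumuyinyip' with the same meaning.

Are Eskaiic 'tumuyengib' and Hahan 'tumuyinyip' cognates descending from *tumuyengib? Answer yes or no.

Derive the expected Hahan reflex of *tumuyengib:
Hahan: *tumuyengib
  tumuyengib (rule 1 does not apply)
  tumuyengib → tumuyengip   [final devoicing]
  tumuyengip → tumuyingip   [vowel merger]
  tumuyingip → tumuyinyip   [unconditioned shift]
  giving Hahan tumuyinyip.
Hahan 'tumuyinyip' matches the regular reflex exactly, so the pair is cognate.

yes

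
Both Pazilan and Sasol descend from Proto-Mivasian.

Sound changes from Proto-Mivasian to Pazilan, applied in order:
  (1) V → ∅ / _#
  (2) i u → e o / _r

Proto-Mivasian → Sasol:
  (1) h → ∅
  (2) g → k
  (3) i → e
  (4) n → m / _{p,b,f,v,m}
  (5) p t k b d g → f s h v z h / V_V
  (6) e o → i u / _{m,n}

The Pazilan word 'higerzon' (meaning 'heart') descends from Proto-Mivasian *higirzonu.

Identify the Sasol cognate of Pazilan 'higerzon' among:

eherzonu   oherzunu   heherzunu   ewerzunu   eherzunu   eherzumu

eherzunu

Sasol: start from *higirzonu.
  rule 1 (h-loss): higirzonu → igirzonu
  rule 2 (unconditioned shift): igirzonu → ikirzonu
  rule 3 (vowel merger): ikirzonu → ekerzonu
  rule 4: no change — ekerzonu
  rule 5 (intervocalic lenition): ekerzonu → eherzonu
  rule 6 (pre-nasal raising): eherzonu → eherzunu
  ⇒ Sasol eherzunu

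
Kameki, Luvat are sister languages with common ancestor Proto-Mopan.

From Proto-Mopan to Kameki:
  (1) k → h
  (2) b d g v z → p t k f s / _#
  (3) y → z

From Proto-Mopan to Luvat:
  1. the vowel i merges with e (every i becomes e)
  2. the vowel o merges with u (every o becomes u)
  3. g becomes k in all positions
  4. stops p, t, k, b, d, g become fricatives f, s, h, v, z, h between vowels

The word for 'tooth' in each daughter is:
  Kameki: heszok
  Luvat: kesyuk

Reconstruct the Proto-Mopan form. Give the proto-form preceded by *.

Position 4: Kameki has z, Luvat has y. Luvat preserves y here (none of its changes turn any other segment into y), so the proto-segment is *y.
Position 1: Kameki has h, Luvat has k. Taking the neighbouring segments as reconstructed: Kameki h could go back to *k or *h; Luvat k could go back to *k or *g — the one source consistent with every daughter is *k.
Verify the candidate proto-form against each daughter:
Kameki: start from *kesyog.
  rule 1 (unconditioned shift): kesyog → hesyog
  rule 2 (final devoicing): hesyog → hesyok
  rule 3 (unconditioned shift): hesyok → heszok
  ⇒ Kameki heszok
Luvat: *kesyog > kesyug > kesyuk  (by vowel merger, unconditioned shift)
No other proto-form is consistent with every reflex, so the reconstruction is *kesyog.

*kesyog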